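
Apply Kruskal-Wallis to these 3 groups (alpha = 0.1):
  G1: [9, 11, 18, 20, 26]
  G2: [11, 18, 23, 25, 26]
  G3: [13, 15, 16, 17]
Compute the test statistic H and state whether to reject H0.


Step 1: Combine all N = 14 observations and assign midranks.
sorted (value, group, rank): (9,G1,1), (11,G1,2.5), (11,G2,2.5), (13,G3,4), (15,G3,5), (16,G3,6), (17,G3,7), (18,G1,8.5), (18,G2,8.5), (20,G1,10), (23,G2,11), (25,G2,12), (26,G1,13.5), (26,G2,13.5)
Step 2: Sum ranks within each group.
R_1 = 35.5 (n_1 = 5)
R_2 = 47.5 (n_2 = 5)
R_3 = 22 (n_3 = 4)
Step 3: H = 12/(N(N+1)) * sum(R_i^2/n_i) - 3(N+1)
     = 12/(14*15) * (35.5^2/5 + 47.5^2/5 + 22^2/4) - 3*15
     = 0.057143 * 824.3 - 45
     = 2.102857.
Step 4: Ties present; correction factor C = 1 - 18/(14^3 - 14) = 0.993407. Corrected H = 2.102857 / 0.993407 = 2.116814.
Step 5: Under H0, H ~ chi^2(2); p-value = 0.347008.
Step 6: alpha = 0.1. fail to reject H0.

H = 2.1168, df = 2, p = 0.347008, fail to reject H0.


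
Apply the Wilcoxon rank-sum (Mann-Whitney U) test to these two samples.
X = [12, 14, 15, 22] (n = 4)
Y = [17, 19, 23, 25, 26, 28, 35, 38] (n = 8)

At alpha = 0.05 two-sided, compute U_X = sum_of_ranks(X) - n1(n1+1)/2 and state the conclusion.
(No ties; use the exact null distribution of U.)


Step 1: Combine and sort all 12 observations; assign midranks.
sorted (value, group): (12,X), (14,X), (15,X), (17,Y), (19,Y), (22,X), (23,Y), (25,Y), (26,Y), (28,Y), (35,Y), (38,Y)
ranks: 12->1, 14->2, 15->3, 17->4, 19->5, 22->6, 23->7, 25->8, 26->9, 28->10, 35->11, 38->12
Step 2: Rank sum for X: R1 = 1 + 2 + 3 + 6 = 12.
Step 3: U_X = R1 - n1(n1+1)/2 = 12 - 4*5/2 = 12 - 10 = 2.
       U_Y = n1*n2 - U_X = 32 - 2 = 30.
Step 4: No ties, so the exact null distribution of U (based on enumerating the C(12,4) = 495 equally likely rank assignments) gives the two-sided p-value.
Step 5: p-value = 0.016162; compare to alpha = 0.05. reject H0.

U_X = 2, p = 0.016162, reject H0 at alpha = 0.05.


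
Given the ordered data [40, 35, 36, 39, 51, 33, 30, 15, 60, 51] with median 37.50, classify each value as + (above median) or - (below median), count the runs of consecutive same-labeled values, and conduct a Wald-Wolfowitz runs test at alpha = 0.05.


Step 1: Compute median = 37.50; label A = above, B = below.
Labels in order: ABBAABBBAA  (n_A = 5, n_B = 5)
Step 2: Count runs R = 5.
Step 3: Under H0 (random ordering), E[R] = 2*n_A*n_B/(n_A+n_B) + 1 = 2*5*5/10 + 1 = 6.0000.
        Var[R] = 2*n_A*n_B*(2*n_A*n_B - n_A - n_B) / ((n_A+n_B)^2 * (n_A+n_B-1)) = 2000/900 = 2.2222.
        SD[R] = 1.4907.
Step 4: Continuity-corrected z = (R + 0.5 - E[R]) / SD[R] = (5 + 0.5 - 6.0000) / 1.4907 = -0.3354.
Step 5: Two-sided p-value via normal approximation = 2*(1 - Phi(|z|)) = 0.737316.
Step 6: alpha = 0.05. fail to reject H0.

R = 5, z = -0.3354, p = 0.737316, fail to reject H0.


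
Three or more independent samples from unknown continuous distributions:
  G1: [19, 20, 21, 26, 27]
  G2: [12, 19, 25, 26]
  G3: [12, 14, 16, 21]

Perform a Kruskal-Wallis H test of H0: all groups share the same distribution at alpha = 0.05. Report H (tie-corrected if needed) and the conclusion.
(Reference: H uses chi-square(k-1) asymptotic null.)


Step 1: Combine all N = 13 observations and assign midranks.
sorted (value, group, rank): (12,G2,1.5), (12,G3,1.5), (14,G3,3), (16,G3,4), (19,G1,5.5), (19,G2,5.5), (20,G1,7), (21,G1,8.5), (21,G3,8.5), (25,G2,10), (26,G1,11.5), (26,G2,11.5), (27,G1,13)
Step 2: Sum ranks within each group.
R_1 = 45.5 (n_1 = 5)
R_2 = 28.5 (n_2 = 4)
R_3 = 17 (n_3 = 4)
Step 3: H = 12/(N(N+1)) * sum(R_i^2/n_i) - 3(N+1)
     = 12/(13*14) * (45.5^2/5 + 28.5^2/4 + 17^2/4) - 3*14
     = 0.065934 * 689.362 - 42
     = 3.452473.
Step 4: Ties present; correction factor C = 1 - 24/(13^3 - 13) = 0.989011. Corrected H = 3.452473 / 0.989011 = 3.490833.
Step 5: Under H0, H ~ chi^2(2); p-value = 0.174572.
Step 6: alpha = 0.05. fail to reject H0.

H = 3.4908, df = 2, p = 0.174572, fail to reject H0.


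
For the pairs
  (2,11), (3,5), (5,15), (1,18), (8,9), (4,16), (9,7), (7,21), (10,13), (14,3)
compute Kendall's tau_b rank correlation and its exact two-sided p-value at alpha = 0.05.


Step 1: Enumerate the 45 unordered pairs (i,j) with i<j and classify each by sign(x_j-x_i) * sign(y_j-y_i).
  (1,2):dx=+1,dy=-6->D; (1,3):dx=+3,dy=+4->C; (1,4):dx=-1,dy=+7->D; (1,5):dx=+6,dy=-2->D
  (1,6):dx=+2,dy=+5->C; (1,7):dx=+7,dy=-4->D; (1,8):dx=+5,dy=+10->C; (1,9):dx=+8,dy=+2->C
  (1,10):dx=+12,dy=-8->D; (2,3):dx=+2,dy=+10->C; (2,4):dx=-2,dy=+13->D; (2,5):dx=+5,dy=+4->C
  (2,6):dx=+1,dy=+11->C; (2,7):dx=+6,dy=+2->C; (2,8):dx=+4,dy=+16->C; (2,9):dx=+7,dy=+8->C
  (2,10):dx=+11,dy=-2->D; (3,4):dx=-4,dy=+3->D; (3,5):dx=+3,dy=-6->D; (3,6):dx=-1,dy=+1->D
  (3,7):dx=+4,dy=-8->D; (3,8):dx=+2,dy=+6->C; (3,9):dx=+5,dy=-2->D; (3,10):dx=+9,dy=-12->D
  (4,5):dx=+7,dy=-9->D; (4,6):dx=+3,dy=-2->D; (4,7):dx=+8,dy=-11->D; (4,8):dx=+6,dy=+3->C
  (4,9):dx=+9,dy=-5->D; (4,10):dx=+13,dy=-15->D; (5,6):dx=-4,dy=+7->D; (5,7):dx=+1,dy=-2->D
  (5,8):dx=-1,dy=+12->D; (5,9):dx=+2,dy=+4->C; (5,10):dx=+6,dy=-6->D; (6,7):dx=+5,dy=-9->D
  (6,8):dx=+3,dy=+5->C; (6,9):dx=+6,dy=-3->D; (6,10):dx=+10,dy=-13->D; (7,8):dx=-2,dy=+14->D
  (7,9):dx=+1,dy=+6->C; (7,10):dx=+5,dy=-4->D; (8,9):dx=+3,dy=-8->D; (8,10):dx=+7,dy=-18->D
  (9,10):dx=+4,dy=-10->D
Step 2: C = 15, D = 30, total pairs = 45.
Step 3: tau = (C - D)/(n(n-1)/2) = (15 - 30)/45 = -0.333333.
Step 4: Exact two-sided p-value (enumerate n! = 3628800 permutations of y under H0): p = 0.216373.
Step 5: alpha = 0.05. fail to reject H0.

tau_b = -0.3333 (C=15, D=30), p = 0.216373, fail to reject H0.


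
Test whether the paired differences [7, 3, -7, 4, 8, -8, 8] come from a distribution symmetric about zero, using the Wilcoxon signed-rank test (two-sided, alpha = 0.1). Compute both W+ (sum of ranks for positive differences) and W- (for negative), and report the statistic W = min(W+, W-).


Step 1: Drop any zero differences (none here) and take |d_i|.
|d| = [7, 3, 7, 4, 8, 8, 8]
Step 2: Midrank |d_i| (ties get averaged ranks).
ranks: |7|->3.5, |3|->1, |7|->3.5, |4|->2, |8|->6, |8|->6, |8|->6
Step 3: Attach original signs; sum ranks with positive sign and with negative sign.
W+ = 3.5 + 1 + 2 + 6 + 6 = 18.5
W- = 3.5 + 6 = 9.5
(Check: W+ + W- = 28 should equal n(n+1)/2 = 28.)
Step 4: Test statistic W = min(W+, W-) = 9.5.
Step 5: Ties in |d|, so use the tie-corrected normal approximation.
        E[W] = n(n+1)/4 = 7*8/4 = 14.
        Tie groups: |d|=7 (t=2), |d|=8 (t=3); sum(t^3 - t) = 30.
        Var[W] = n(n+1)(2n+1)/24 - sum(t^3-t)/48 = 840/24 - 30/48 = 34.375.
        z = (W - E[W]) / sqrt(Var[W]) = (9.5 - 14) / 5.8630 = -0.7675.
        Two-sided p = 2*Phi(z) = 0.442771.
Step 6: alpha = 0.1. fail to reject H0.

W+ = 18.5, W- = 9.5, W = min = 9.5, p = 0.442771, fail to reject H0.


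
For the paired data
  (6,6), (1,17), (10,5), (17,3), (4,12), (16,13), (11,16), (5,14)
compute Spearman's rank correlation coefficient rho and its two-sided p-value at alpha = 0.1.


Step 1: Rank x and y separately (midranks; no ties here).
rank(x): 6->4, 1->1, 10->5, 17->8, 4->2, 16->7, 11->6, 5->3
rank(y): 6->3, 17->8, 5->2, 3->1, 12->4, 13->5, 16->7, 14->6
Step 2: d_i = R_x(i) - R_y(i); compute d_i^2.
  (4-3)^2=1, (1-8)^2=49, (5-2)^2=9, (8-1)^2=49, (2-4)^2=4, (7-5)^2=4, (6-7)^2=1, (3-6)^2=9
sum(d^2) = 126.
Step 3: rho = 1 - 6*126 / (8*(8^2 - 1)) = 1 - 756/504 = -0.500000.
Step 4: Under H0, t = rho * sqrt((n-2)/(1-rho^2)) = -1.4142 ~ t(6).
Step 5: Two-sided p-value from the t-distribution with 6 df = 0.207031.
Step 6: alpha = 0.1. fail to reject H0.

rho = -0.5000, p = 0.207031, fail to reject H0 at alpha = 0.1.


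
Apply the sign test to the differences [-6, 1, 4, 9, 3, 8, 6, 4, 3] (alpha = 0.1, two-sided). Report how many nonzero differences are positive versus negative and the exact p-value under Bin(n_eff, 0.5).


Step 1: Discard zero differences. Original n = 9; n_eff = number of nonzero differences = 9.
Nonzero differences (with sign): -6, +1, +4, +9, +3, +8, +6, +4, +3
Step 2: Count signs: positive = 8, negative = 1.
Step 3: Under H0: P(positive) = 0.5, so the number of positives S ~ Bin(9, 0.5).
Step 4: Two-sided exact p-value = sum of Bin(9,0.5) probabilities at or below the observed probability = 0.039062.
Step 5: alpha = 0.1. reject H0.

n_eff = 9, pos = 8, neg = 1, p = 0.039062, reject H0.


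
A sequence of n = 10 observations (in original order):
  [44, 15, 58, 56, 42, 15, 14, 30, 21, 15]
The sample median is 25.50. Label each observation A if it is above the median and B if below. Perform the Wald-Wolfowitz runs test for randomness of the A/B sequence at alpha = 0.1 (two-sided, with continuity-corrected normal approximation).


Step 1: Compute median = 25.50; label A = above, B = below.
Labels in order: ABAAABBABB  (n_A = 5, n_B = 5)
Step 2: Count runs R = 6.
Step 3: Under H0 (random ordering), E[R] = 2*n_A*n_B/(n_A+n_B) + 1 = 2*5*5/10 + 1 = 6.0000.
        Var[R] = 2*n_A*n_B*(2*n_A*n_B - n_A - n_B) / ((n_A+n_B)^2 * (n_A+n_B-1)) = 2000/900 = 2.2222.
        SD[R] = 1.4907.
Step 4: R = E[R], so z = 0 with no continuity correction.
Step 5: Two-sided p-value via normal approximation = 2*(1 - Phi(|z|)) = 1.000000.
Step 6: alpha = 0.1. fail to reject H0.

R = 6, z = 0.0000, p = 1.000000, fail to reject H0.


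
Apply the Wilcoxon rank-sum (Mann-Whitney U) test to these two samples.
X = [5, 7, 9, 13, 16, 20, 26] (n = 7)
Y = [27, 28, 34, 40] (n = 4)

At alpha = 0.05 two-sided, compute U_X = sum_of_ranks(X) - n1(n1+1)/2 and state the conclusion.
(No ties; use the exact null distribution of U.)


Step 1: Combine and sort all 11 observations; assign midranks.
sorted (value, group): (5,X), (7,X), (9,X), (13,X), (16,X), (20,X), (26,X), (27,Y), (28,Y), (34,Y), (40,Y)
ranks: 5->1, 7->2, 9->3, 13->4, 16->5, 20->6, 26->7, 27->8, 28->9, 34->10, 40->11
Step 2: Rank sum for X: R1 = 1 + 2 + 3 + 4 + 5 + 6 + 7 = 28.
Step 3: U_X = R1 - n1(n1+1)/2 = 28 - 7*8/2 = 28 - 28 = 0.
       U_Y = n1*n2 - U_X = 28 - 0 = 28.
Step 4: No ties, so the exact null distribution of U (based on enumerating the C(11,7) = 330 equally likely rank assignments) gives the two-sided p-value.
Step 5: p-value = 0.006061; compare to alpha = 0.05. reject H0.

U_X = 0, p = 0.006061, reject H0 at alpha = 0.05.


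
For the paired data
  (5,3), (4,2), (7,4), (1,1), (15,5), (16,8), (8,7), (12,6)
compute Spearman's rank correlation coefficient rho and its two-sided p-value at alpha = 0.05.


Step 1: Rank x and y separately (midranks; no ties here).
rank(x): 5->3, 4->2, 7->4, 1->1, 15->7, 16->8, 8->5, 12->6
rank(y): 3->3, 2->2, 4->4, 1->1, 5->5, 8->8, 7->7, 6->6
Step 2: d_i = R_x(i) - R_y(i); compute d_i^2.
  (3-3)^2=0, (2-2)^2=0, (4-4)^2=0, (1-1)^2=0, (7-5)^2=4, (8-8)^2=0, (5-7)^2=4, (6-6)^2=0
sum(d^2) = 8.
Step 3: rho = 1 - 6*8 / (8*(8^2 - 1)) = 1 - 48/504 = 0.904762.
Step 4: Under H0, t = rho * sqrt((n-2)/(1-rho^2)) = 5.2034 ~ t(6).
Step 5: Two-sided p-value from the t-distribution with 6 df = 0.002008.
Step 6: alpha = 0.05. reject H0.

rho = 0.9048, p = 0.002008, reject H0 at alpha = 0.05.


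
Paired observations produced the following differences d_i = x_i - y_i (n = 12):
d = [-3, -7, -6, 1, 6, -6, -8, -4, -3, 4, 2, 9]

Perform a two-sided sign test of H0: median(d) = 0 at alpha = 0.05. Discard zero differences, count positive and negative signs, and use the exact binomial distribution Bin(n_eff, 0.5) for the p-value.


Step 1: Discard zero differences. Original n = 12; n_eff = number of nonzero differences = 12.
Nonzero differences (with sign): -3, -7, -6, +1, +6, -6, -8, -4, -3, +4, +2, +9
Step 2: Count signs: positive = 5, negative = 7.
Step 3: Under H0: P(positive) = 0.5, so the number of positives S ~ Bin(12, 0.5).
Step 4: Two-sided exact p-value = sum of Bin(12,0.5) probabilities at or below the observed probability = 0.774414.
Step 5: alpha = 0.05. fail to reject H0.

n_eff = 12, pos = 5, neg = 7, p = 0.774414, fail to reject H0.


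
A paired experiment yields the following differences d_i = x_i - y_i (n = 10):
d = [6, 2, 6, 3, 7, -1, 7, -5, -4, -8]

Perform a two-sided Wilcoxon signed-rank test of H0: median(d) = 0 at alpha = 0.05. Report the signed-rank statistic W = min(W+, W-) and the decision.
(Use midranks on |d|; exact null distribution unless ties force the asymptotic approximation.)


Step 1: Drop any zero differences (none here) and take |d_i|.
|d| = [6, 2, 6, 3, 7, 1, 7, 5, 4, 8]
Step 2: Midrank |d_i| (ties get averaged ranks).
ranks: |6|->6.5, |2|->2, |6|->6.5, |3|->3, |7|->8.5, |1|->1, |7|->8.5, |5|->5, |4|->4, |8|->10
Step 3: Attach original signs; sum ranks with positive sign and with negative sign.
W+ = 6.5 + 2 + 6.5 + 3 + 8.5 + 8.5 = 35
W- = 1 + 5 + 4 + 10 = 20
(Check: W+ + W- = 55 should equal n(n+1)/2 = 55.)
Step 4: Test statistic W = min(W+, W-) = 20.
Step 5: Ties in |d|, so use the tie-corrected normal approximation.
        E[W] = n(n+1)/4 = 10*11/4 = 27.5.
        Tie groups: |d|=6 (t=2), |d|=7 (t=2); sum(t^3 - t) = 12.
        Var[W] = n(n+1)(2n+1)/24 - sum(t^3-t)/48 = 2310/24 - 12/48 = 96.
        z = (W - E[W]) / sqrt(Var[W]) = (20 - 27.5) / 9.7980 = -0.7655.
        Two-sided p = 2*Phi(z) = 0.443994.
Step 6: alpha = 0.05. fail to reject H0.

W+ = 35, W- = 20, W = min = 20, p = 0.443994, fail to reject H0.


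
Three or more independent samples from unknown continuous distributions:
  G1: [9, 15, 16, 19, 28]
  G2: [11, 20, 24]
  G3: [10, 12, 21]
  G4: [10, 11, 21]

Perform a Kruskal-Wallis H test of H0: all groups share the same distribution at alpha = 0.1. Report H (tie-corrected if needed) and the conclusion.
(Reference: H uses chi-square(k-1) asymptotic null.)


Step 1: Combine all N = 14 observations and assign midranks.
sorted (value, group, rank): (9,G1,1), (10,G3,2.5), (10,G4,2.5), (11,G2,4.5), (11,G4,4.5), (12,G3,6), (15,G1,7), (16,G1,8), (19,G1,9), (20,G2,10), (21,G3,11.5), (21,G4,11.5), (24,G2,13), (28,G1,14)
Step 2: Sum ranks within each group.
R_1 = 39 (n_1 = 5)
R_2 = 27.5 (n_2 = 3)
R_3 = 20 (n_3 = 3)
R_4 = 18.5 (n_4 = 3)
Step 3: H = 12/(N(N+1)) * sum(R_i^2/n_i) - 3(N+1)
     = 12/(14*15) * (39^2/5 + 27.5^2/3 + 20^2/3 + 18.5^2/3) - 3*15
     = 0.057143 * 803.7 - 45
     = 0.925714.
Step 4: Ties present; correction factor C = 1 - 18/(14^3 - 14) = 0.993407. Corrected H = 0.925714 / 0.993407 = 0.931858.
Step 5: Under H0, H ~ chi^2(3); p-value = 0.817734.
Step 6: alpha = 0.1. fail to reject H0.

H = 0.9319, df = 3, p = 0.817734, fail to reject H0.


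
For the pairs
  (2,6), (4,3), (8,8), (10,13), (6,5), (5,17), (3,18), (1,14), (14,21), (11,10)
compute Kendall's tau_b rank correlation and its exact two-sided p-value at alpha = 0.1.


Step 1: Enumerate the 45 unordered pairs (i,j) with i<j and classify each by sign(x_j-x_i) * sign(y_j-y_i).
  (1,2):dx=+2,dy=-3->D; (1,3):dx=+6,dy=+2->C; (1,4):dx=+8,dy=+7->C; (1,5):dx=+4,dy=-1->D
  (1,6):dx=+3,dy=+11->C; (1,7):dx=+1,dy=+12->C; (1,8):dx=-1,dy=+8->D; (1,9):dx=+12,dy=+15->C
  (1,10):dx=+9,dy=+4->C; (2,3):dx=+4,dy=+5->C; (2,4):dx=+6,dy=+10->C; (2,5):dx=+2,dy=+2->C
  (2,6):dx=+1,dy=+14->C; (2,7):dx=-1,dy=+15->D; (2,8):dx=-3,dy=+11->D; (2,9):dx=+10,dy=+18->C
  (2,10):dx=+7,dy=+7->C; (3,4):dx=+2,dy=+5->C; (3,5):dx=-2,dy=-3->C; (3,6):dx=-3,dy=+9->D
  (3,7):dx=-5,dy=+10->D; (3,8):dx=-7,dy=+6->D; (3,9):dx=+6,dy=+13->C; (3,10):dx=+3,dy=+2->C
  (4,5):dx=-4,dy=-8->C; (4,6):dx=-5,dy=+4->D; (4,7):dx=-7,dy=+5->D; (4,8):dx=-9,dy=+1->D
  (4,9):dx=+4,dy=+8->C; (4,10):dx=+1,dy=-3->D; (5,6):dx=-1,dy=+12->D; (5,7):dx=-3,dy=+13->D
  (5,8):dx=-5,dy=+9->D; (5,9):dx=+8,dy=+16->C; (5,10):dx=+5,dy=+5->C; (6,7):dx=-2,dy=+1->D
  (6,8):dx=-4,dy=-3->C; (6,9):dx=+9,dy=+4->C; (6,10):dx=+6,dy=-7->D; (7,8):dx=-2,dy=-4->C
  (7,9):dx=+11,dy=+3->C; (7,10):dx=+8,dy=-8->D; (8,9):dx=+13,dy=+7->C; (8,10):dx=+10,dy=-4->D
  (9,10):dx=-3,dy=-11->C
Step 2: C = 26, D = 19, total pairs = 45.
Step 3: tau = (C - D)/(n(n-1)/2) = (26 - 19)/45 = 0.155556.
Step 4: Exact two-sided p-value (enumerate n! = 3628800 permutations of y under H0): p = 0.600654.
Step 5: alpha = 0.1. fail to reject H0.

tau_b = 0.1556 (C=26, D=19), p = 0.600654, fail to reject H0.


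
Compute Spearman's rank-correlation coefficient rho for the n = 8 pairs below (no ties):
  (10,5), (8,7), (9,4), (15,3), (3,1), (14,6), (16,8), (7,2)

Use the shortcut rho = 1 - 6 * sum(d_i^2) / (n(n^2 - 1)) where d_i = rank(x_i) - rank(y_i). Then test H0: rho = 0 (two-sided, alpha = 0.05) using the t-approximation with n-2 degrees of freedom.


Step 1: Rank x and y separately (midranks; no ties here).
rank(x): 10->5, 8->3, 9->4, 15->7, 3->1, 14->6, 16->8, 7->2
rank(y): 5->5, 7->7, 4->4, 3->3, 1->1, 6->6, 8->8, 2->2
Step 2: d_i = R_x(i) - R_y(i); compute d_i^2.
  (5-5)^2=0, (3-7)^2=16, (4-4)^2=0, (7-3)^2=16, (1-1)^2=0, (6-6)^2=0, (8-8)^2=0, (2-2)^2=0
sum(d^2) = 32.
Step 3: rho = 1 - 6*32 / (8*(8^2 - 1)) = 1 - 192/504 = 0.619048.
Step 4: Under H0, t = rho * sqrt((n-2)/(1-rho^2)) = 1.9308 ~ t(6).
Step 5: Two-sided p-value from the t-distribution with 6 df = 0.101733.
Step 6: alpha = 0.05. fail to reject H0.

rho = 0.6190, p = 0.101733, fail to reject H0 at alpha = 0.05.


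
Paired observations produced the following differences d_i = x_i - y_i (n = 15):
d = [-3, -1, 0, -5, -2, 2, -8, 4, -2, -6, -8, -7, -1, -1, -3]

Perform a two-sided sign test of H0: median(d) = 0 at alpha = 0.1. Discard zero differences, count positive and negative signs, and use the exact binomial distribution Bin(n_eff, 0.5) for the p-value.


Step 1: Discard zero differences. Original n = 15; n_eff = number of nonzero differences = 14.
Nonzero differences (with sign): -3, -1, -5, -2, +2, -8, +4, -2, -6, -8, -7, -1, -1, -3
Step 2: Count signs: positive = 2, negative = 12.
Step 3: Under H0: P(positive) = 0.5, so the number of positives S ~ Bin(14, 0.5).
Step 4: Two-sided exact p-value = sum of Bin(14,0.5) probabilities at or below the observed probability = 0.012939.
Step 5: alpha = 0.1. reject H0.

n_eff = 14, pos = 2, neg = 12, p = 0.012939, reject H0.


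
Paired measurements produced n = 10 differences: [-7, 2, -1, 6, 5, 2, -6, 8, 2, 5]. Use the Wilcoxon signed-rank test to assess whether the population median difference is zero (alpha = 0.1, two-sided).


Step 1: Drop any zero differences (none here) and take |d_i|.
|d| = [7, 2, 1, 6, 5, 2, 6, 8, 2, 5]
Step 2: Midrank |d_i| (ties get averaged ranks).
ranks: |7|->9, |2|->3, |1|->1, |6|->7.5, |5|->5.5, |2|->3, |6|->7.5, |8|->10, |2|->3, |5|->5.5
Step 3: Attach original signs; sum ranks with positive sign and with negative sign.
W+ = 3 + 7.5 + 5.5 + 3 + 10 + 3 + 5.5 = 37.5
W- = 9 + 1 + 7.5 = 17.5
(Check: W+ + W- = 55 should equal n(n+1)/2 = 55.)
Step 4: Test statistic W = min(W+, W-) = 17.5.
Step 5: Ties in |d|, so use the tie-corrected normal approximation.
        E[W] = n(n+1)/4 = 10*11/4 = 27.5.
        Tie groups: |d|=2 (t=3), |d|=5 (t=2), |d|=6 (t=2); sum(t^3 - t) = 36.
        Var[W] = n(n+1)(2n+1)/24 - sum(t^3-t)/48 = 2310/24 - 36/48 = 95.5.
        z = (W - E[W]) / sqrt(Var[W]) = (17.5 - 27.5) / 9.7724 = -1.0233.
        Two-sided p = 2*Phi(z) = 0.306171.
Step 6: alpha = 0.1. fail to reject H0.

W+ = 37.5, W- = 17.5, W = min = 17.5, p = 0.306171, fail to reject H0.


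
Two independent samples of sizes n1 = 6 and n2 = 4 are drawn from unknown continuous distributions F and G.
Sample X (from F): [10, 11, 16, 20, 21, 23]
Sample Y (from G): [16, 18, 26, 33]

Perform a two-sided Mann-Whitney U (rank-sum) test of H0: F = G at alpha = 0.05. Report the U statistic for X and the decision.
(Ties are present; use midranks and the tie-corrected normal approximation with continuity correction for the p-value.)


Step 1: Combine and sort all 10 observations; assign midranks.
sorted (value, group): (10,X), (11,X), (16,X), (16,Y), (18,Y), (20,X), (21,X), (23,X), (26,Y), (33,Y)
ranks: 10->1, 11->2, 16->3.5, 16->3.5, 18->5, 20->6, 21->7, 23->8, 26->9, 33->10
Step 2: Rank sum for X: R1 = 1 + 2 + 3.5 + 6 + 7 + 8 = 27.5.
Step 3: U_X = R1 - n1(n1+1)/2 = 27.5 - 6*7/2 = 27.5 - 21 = 6.5.
       U_Y = n1*n2 - U_X = 24 - 6.5 = 17.5.
Step 4: Ties are present, so use the tie-corrected normal approximation (with continuity correction) for the p-value.
Step 5: p-value = 0.284958; compare to alpha = 0.05. fail to reject H0.

U_X = 6.5, p = 0.284958, fail to reject H0 at alpha = 0.05.


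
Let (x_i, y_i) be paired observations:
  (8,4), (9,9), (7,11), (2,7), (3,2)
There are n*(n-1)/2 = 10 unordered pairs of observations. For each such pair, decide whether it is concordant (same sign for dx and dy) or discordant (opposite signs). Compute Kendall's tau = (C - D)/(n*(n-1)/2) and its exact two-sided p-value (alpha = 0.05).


Step 1: Enumerate the 10 unordered pairs (i,j) with i<j and classify each by sign(x_j-x_i) * sign(y_j-y_i).
  (1,2):dx=+1,dy=+5->C; (1,3):dx=-1,dy=+7->D; (1,4):dx=-6,dy=+3->D; (1,5):dx=-5,dy=-2->C
  (2,3):dx=-2,dy=+2->D; (2,4):dx=-7,dy=-2->C; (2,5):dx=-6,dy=-7->C; (3,4):dx=-5,dy=-4->C
  (3,5):dx=-4,dy=-9->C; (4,5):dx=+1,dy=-5->D
Step 2: C = 6, D = 4, total pairs = 10.
Step 3: tau = (C - D)/(n(n-1)/2) = (6 - 4)/10 = 0.200000.
Step 4: Exact two-sided p-value (enumerate n! = 120 permutations of y under H0): p = 0.816667.
Step 5: alpha = 0.05. fail to reject H0.

tau_b = 0.2000 (C=6, D=4), p = 0.816667, fail to reject H0.


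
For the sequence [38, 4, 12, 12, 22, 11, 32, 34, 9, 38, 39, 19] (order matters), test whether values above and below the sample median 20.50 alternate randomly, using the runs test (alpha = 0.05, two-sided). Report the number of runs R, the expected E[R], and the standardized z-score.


Step 1: Compute median = 20.50; label A = above, B = below.
Labels in order: ABBBABAABAAB  (n_A = 6, n_B = 6)
Step 2: Count runs R = 8.
Step 3: Under H0 (random ordering), E[R] = 2*n_A*n_B/(n_A+n_B) + 1 = 2*6*6/12 + 1 = 7.0000.
        Var[R] = 2*n_A*n_B*(2*n_A*n_B - n_A - n_B) / ((n_A+n_B)^2 * (n_A+n_B-1)) = 4320/1584 = 2.7273.
        SD[R] = 1.6514.
Step 4: Continuity-corrected z = (R - 0.5 - E[R]) / SD[R] = (8 - 0.5 - 7.0000) / 1.6514 = 0.3028.
Step 5: Two-sided p-value via normal approximation = 2*(1 - Phi(|z|)) = 0.762069.
Step 6: alpha = 0.05. fail to reject H0.

R = 8, z = 0.3028, p = 0.762069, fail to reject H0.


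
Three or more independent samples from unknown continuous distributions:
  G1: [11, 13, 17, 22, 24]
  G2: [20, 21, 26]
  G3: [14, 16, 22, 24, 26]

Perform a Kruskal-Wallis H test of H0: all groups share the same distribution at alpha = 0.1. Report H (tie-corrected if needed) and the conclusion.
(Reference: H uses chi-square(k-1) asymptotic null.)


Step 1: Combine all N = 13 observations and assign midranks.
sorted (value, group, rank): (11,G1,1), (13,G1,2), (14,G3,3), (16,G3,4), (17,G1,5), (20,G2,6), (21,G2,7), (22,G1,8.5), (22,G3,8.5), (24,G1,10.5), (24,G3,10.5), (26,G2,12.5), (26,G3,12.5)
Step 2: Sum ranks within each group.
R_1 = 27 (n_1 = 5)
R_2 = 25.5 (n_2 = 3)
R_3 = 38.5 (n_3 = 5)
Step 3: H = 12/(N(N+1)) * sum(R_i^2/n_i) - 3(N+1)
     = 12/(13*14) * (27^2/5 + 25.5^2/3 + 38.5^2/5) - 3*14
     = 0.065934 * 659 - 42
     = 1.450549.
Step 4: Ties present; correction factor C = 1 - 18/(13^3 - 13) = 0.991758. Corrected H = 1.450549 / 0.991758 = 1.462604.
Step 5: Under H0, H ~ chi^2(2); p-value = 0.481282.
Step 6: alpha = 0.1. fail to reject H0.

H = 1.4626, df = 2, p = 0.481282, fail to reject H0.


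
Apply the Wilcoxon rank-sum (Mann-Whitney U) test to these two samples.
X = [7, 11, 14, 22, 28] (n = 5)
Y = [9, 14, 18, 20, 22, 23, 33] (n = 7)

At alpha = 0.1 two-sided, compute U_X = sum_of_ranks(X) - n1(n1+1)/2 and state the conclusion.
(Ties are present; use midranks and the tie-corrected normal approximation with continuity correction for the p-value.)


Step 1: Combine and sort all 12 observations; assign midranks.
sorted (value, group): (7,X), (9,Y), (11,X), (14,X), (14,Y), (18,Y), (20,Y), (22,X), (22,Y), (23,Y), (28,X), (33,Y)
ranks: 7->1, 9->2, 11->3, 14->4.5, 14->4.5, 18->6, 20->7, 22->8.5, 22->8.5, 23->10, 28->11, 33->12
Step 2: Rank sum for X: R1 = 1 + 3 + 4.5 + 8.5 + 11 = 28.
Step 3: U_X = R1 - n1(n1+1)/2 = 28 - 5*6/2 = 28 - 15 = 13.
       U_Y = n1*n2 - U_X = 35 - 13 = 22.
Step 4: Ties are present, so use the tie-corrected normal approximation (with continuity correction) for the p-value.
Step 5: p-value = 0.514478; compare to alpha = 0.1. fail to reject H0.

U_X = 13, p = 0.514478, fail to reject H0 at alpha = 0.1.


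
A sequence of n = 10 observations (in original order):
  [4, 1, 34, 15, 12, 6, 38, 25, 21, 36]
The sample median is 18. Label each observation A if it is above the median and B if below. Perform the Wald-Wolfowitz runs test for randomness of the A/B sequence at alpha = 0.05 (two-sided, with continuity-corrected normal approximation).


Step 1: Compute median = 18; label A = above, B = below.
Labels in order: BBABBBAAAA  (n_A = 5, n_B = 5)
Step 2: Count runs R = 4.
Step 3: Under H0 (random ordering), E[R] = 2*n_A*n_B/(n_A+n_B) + 1 = 2*5*5/10 + 1 = 6.0000.
        Var[R] = 2*n_A*n_B*(2*n_A*n_B - n_A - n_B) / ((n_A+n_B)^2 * (n_A+n_B-1)) = 2000/900 = 2.2222.
        SD[R] = 1.4907.
Step 4: Continuity-corrected z = (R + 0.5 - E[R]) / SD[R] = (4 + 0.5 - 6.0000) / 1.4907 = -1.0062.
Step 5: Two-sided p-value via normal approximation = 2*(1 - Phi(|z|)) = 0.314305.
Step 6: alpha = 0.05. fail to reject H0.

R = 4, z = -1.0062, p = 0.314305, fail to reject H0.


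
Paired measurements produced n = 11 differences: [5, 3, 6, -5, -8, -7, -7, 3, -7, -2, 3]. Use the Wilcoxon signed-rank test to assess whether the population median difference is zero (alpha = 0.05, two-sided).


Step 1: Drop any zero differences (none here) and take |d_i|.
|d| = [5, 3, 6, 5, 8, 7, 7, 3, 7, 2, 3]
Step 2: Midrank |d_i| (ties get averaged ranks).
ranks: |5|->5.5, |3|->3, |6|->7, |5|->5.5, |8|->11, |7|->9, |7|->9, |3|->3, |7|->9, |2|->1, |3|->3
Step 3: Attach original signs; sum ranks with positive sign and with negative sign.
W+ = 5.5 + 3 + 7 + 3 + 3 = 21.5
W- = 5.5 + 11 + 9 + 9 + 9 + 1 = 44.5
(Check: W+ + W- = 66 should equal n(n+1)/2 = 66.)
Step 4: Test statistic W = min(W+, W-) = 21.5.
Step 5: Ties in |d|, so use the tie-corrected normal approximation.
        E[W] = n(n+1)/4 = 11*12/4 = 33.
        Tie groups: |d|=3 (t=3), |d|=5 (t=2), |d|=7 (t=3); sum(t^3 - t) = 54.
        Var[W] = n(n+1)(2n+1)/24 - sum(t^3-t)/48 = 3036/24 - 54/48 = 125.375.
        z = (W - E[W]) / sqrt(Var[W]) = (21.5 - 33) / 11.1971 = -1.0271.
        Two-sided p = 2*Phi(z) = 0.304396.
Step 6: alpha = 0.05. fail to reject H0.

W+ = 21.5, W- = 44.5, W = min = 21.5, p = 0.304396, fail to reject H0.


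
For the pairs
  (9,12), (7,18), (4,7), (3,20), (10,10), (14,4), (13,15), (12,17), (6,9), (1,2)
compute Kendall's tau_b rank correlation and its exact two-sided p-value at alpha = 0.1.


Step 1: Enumerate the 45 unordered pairs (i,j) with i<j and classify each by sign(x_j-x_i) * sign(y_j-y_i).
  (1,2):dx=-2,dy=+6->D; (1,3):dx=-5,dy=-5->C; (1,4):dx=-6,dy=+8->D; (1,5):dx=+1,dy=-2->D
  (1,6):dx=+5,dy=-8->D; (1,7):dx=+4,dy=+3->C; (1,8):dx=+3,dy=+5->C; (1,9):dx=-3,dy=-3->C
  (1,10):dx=-8,dy=-10->C; (2,3):dx=-3,dy=-11->C; (2,4):dx=-4,dy=+2->D; (2,5):dx=+3,dy=-8->D
  (2,6):dx=+7,dy=-14->D; (2,7):dx=+6,dy=-3->D; (2,8):dx=+5,dy=-1->D; (2,9):dx=-1,dy=-9->C
  (2,10):dx=-6,dy=-16->C; (3,4):dx=-1,dy=+13->D; (3,5):dx=+6,dy=+3->C; (3,6):dx=+10,dy=-3->D
  (3,7):dx=+9,dy=+8->C; (3,8):dx=+8,dy=+10->C; (3,9):dx=+2,dy=+2->C; (3,10):dx=-3,dy=-5->C
  (4,5):dx=+7,dy=-10->D; (4,6):dx=+11,dy=-16->D; (4,7):dx=+10,dy=-5->D; (4,8):dx=+9,dy=-3->D
  (4,9):dx=+3,dy=-11->D; (4,10):dx=-2,dy=-18->C; (5,6):dx=+4,dy=-6->D; (5,7):dx=+3,dy=+5->C
  (5,8):dx=+2,dy=+7->C; (5,9):dx=-4,dy=-1->C; (5,10):dx=-9,dy=-8->C; (6,7):dx=-1,dy=+11->D
  (6,8):dx=-2,dy=+13->D; (6,9):dx=-8,dy=+5->D; (6,10):dx=-13,dy=-2->C; (7,8):dx=-1,dy=+2->D
  (7,9):dx=-7,dy=-6->C; (7,10):dx=-12,dy=-13->C; (8,9):dx=-6,dy=-8->C; (8,10):dx=-11,dy=-15->C
  (9,10):dx=-5,dy=-7->C
Step 2: C = 24, D = 21, total pairs = 45.
Step 3: tau = (C - D)/(n(n-1)/2) = (24 - 21)/45 = 0.066667.
Step 4: Exact two-sided p-value (enumerate n! = 3628800 permutations of y under H0): p = 0.861801.
Step 5: alpha = 0.1. fail to reject H0.

tau_b = 0.0667 (C=24, D=21), p = 0.861801, fail to reject H0.


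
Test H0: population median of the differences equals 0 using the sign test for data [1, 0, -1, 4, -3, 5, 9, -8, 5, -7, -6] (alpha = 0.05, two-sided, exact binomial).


Step 1: Discard zero differences. Original n = 11; n_eff = number of nonzero differences = 10.
Nonzero differences (with sign): +1, -1, +4, -3, +5, +9, -8, +5, -7, -6
Step 2: Count signs: positive = 5, negative = 5.
Step 3: Under H0: P(positive) = 0.5, so the number of positives S ~ Bin(10, 0.5).
Step 4: Two-sided exact p-value = sum of Bin(10,0.5) probabilities at or below the observed probability = 1.000000.
Step 5: alpha = 0.05. fail to reject H0.

n_eff = 10, pos = 5, neg = 5, p = 1.000000, fail to reject H0.


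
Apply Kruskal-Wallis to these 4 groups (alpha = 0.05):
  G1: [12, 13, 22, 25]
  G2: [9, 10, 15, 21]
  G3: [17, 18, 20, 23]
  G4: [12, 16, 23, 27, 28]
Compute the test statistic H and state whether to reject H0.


Step 1: Combine all N = 17 observations and assign midranks.
sorted (value, group, rank): (9,G2,1), (10,G2,2), (12,G1,3.5), (12,G4,3.5), (13,G1,5), (15,G2,6), (16,G4,7), (17,G3,8), (18,G3,9), (20,G3,10), (21,G2,11), (22,G1,12), (23,G3,13.5), (23,G4,13.5), (25,G1,15), (27,G4,16), (28,G4,17)
Step 2: Sum ranks within each group.
R_1 = 35.5 (n_1 = 4)
R_2 = 20 (n_2 = 4)
R_3 = 40.5 (n_3 = 4)
R_4 = 57 (n_4 = 5)
Step 3: H = 12/(N(N+1)) * sum(R_i^2/n_i) - 3(N+1)
     = 12/(17*18) * (35.5^2/4 + 20^2/4 + 40.5^2/4 + 57^2/5) - 3*18
     = 0.039216 * 1474.92 - 54
     = 3.840196.
Step 4: Ties present; correction factor C = 1 - 12/(17^3 - 17) = 0.997549. Corrected H = 3.840196 / 0.997549 = 3.849631.
Step 5: Under H0, H ~ chi^2(3); p-value = 0.278166.
Step 6: alpha = 0.05. fail to reject H0.

H = 3.8496, df = 3, p = 0.278166, fail to reject H0.


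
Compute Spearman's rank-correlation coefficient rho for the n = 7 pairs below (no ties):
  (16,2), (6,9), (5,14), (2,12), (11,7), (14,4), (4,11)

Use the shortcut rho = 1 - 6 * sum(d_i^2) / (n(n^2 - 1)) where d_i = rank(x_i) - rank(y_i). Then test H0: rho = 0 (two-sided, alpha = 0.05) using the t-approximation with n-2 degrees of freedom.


Step 1: Rank x and y separately (midranks; no ties here).
rank(x): 16->7, 6->4, 5->3, 2->1, 11->5, 14->6, 4->2
rank(y): 2->1, 9->4, 14->7, 12->6, 7->3, 4->2, 11->5
Step 2: d_i = R_x(i) - R_y(i); compute d_i^2.
  (7-1)^2=36, (4-4)^2=0, (3-7)^2=16, (1-6)^2=25, (5-3)^2=4, (6-2)^2=16, (2-5)^2=9
sum(d^2) = 106.
Step 3: rho = 1 - 6*106 / (7*(7^2 - 1)) = 1 - 636/336 = -0.892857.
Step 4: Under H0, t = rho * sqrt((n-2)/(1-rho^2)) = -4.4333 ~ t(5).
Step 5: Two-sided p-value from the t-distribution with 5 df = 0.006807.
Step 6: alpha = 0.05. reject H0.

rho = -0.8929, p = 0.006807, reject H0 at alpha = 0.05.


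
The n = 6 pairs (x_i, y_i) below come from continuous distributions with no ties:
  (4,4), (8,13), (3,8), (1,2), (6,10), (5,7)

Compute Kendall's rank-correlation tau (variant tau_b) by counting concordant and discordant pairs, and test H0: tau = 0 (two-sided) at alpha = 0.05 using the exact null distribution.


Step 1: Enumerate the 15 unordered pairs (i,j) with i<j and classify each by sign(x_j-x_i) * sign(y_j-y_i).
  (1,2):dx=+4,dy=+9->C; (1,3):dx=-1,dy=+4->D; (1,4):dx=-3,dy=-2->C; (1,5):dx=+2,dy=+6->C
  (1,6):dx=+1,dy=+3->C; (2,3):dx=-5,dy=-5->C; (2,4):dx=-7,dy=-11->C; (2,5):dx=-2,dy=-3->C
  (2,6):dx=-3,dy=-6->C; (3,4):dx=-2,dy=-6->C; (3,5):dx=+3,dy=+2->C; (3,6):dx=+2,dy=-1->D
  (4,5):dx=+5,dy=+8->C; (4,6):dx=+4,dy=+5->C; (5,6):dx=-1,dy=-3->C
Step 2: C = 13, D = 2, total pairs = 15.
Step 3: tau = (C - D)/(n(n-1)/2) = (13 - 2)/15 = 0.733333.
Step 4: Exact two-sided p-value (enumerate n! = 720 permutations of y under H0): p = 0.055556.
Step 5: alpha = 0.05. fail to reject H0.

tau_b = 0.7333 (C=13, D=2), p = 0.055556, fail to reject H0.


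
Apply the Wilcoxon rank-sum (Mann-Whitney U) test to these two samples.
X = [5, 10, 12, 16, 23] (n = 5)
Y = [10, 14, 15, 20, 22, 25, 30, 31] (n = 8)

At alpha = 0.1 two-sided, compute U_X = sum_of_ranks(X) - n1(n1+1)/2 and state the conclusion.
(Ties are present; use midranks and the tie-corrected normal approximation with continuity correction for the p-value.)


Step 1: Combine and sort all 13 observations; assign midranks.
sorted (value, group): (5,X), (10,X), (10,Y), (12,X), (14,Y), (15,Y), (16,X), (20,Y), (22,Y), (23,X), (25,Y), (30,Y), (31,Y)
ranks: 5->1, 10->2.5, 10->2.5, 12->4, 14->5, 15->6, 16->7, 20->8, 22->9, 23->10, 25->11, 30->12, 31->13
Step 2: Rank sum for X: R1 = 1 + 2.5 + 4 + 7 + 10 = 24.5.
Step 3: U_X = R1 - n1(n1+1)/2 = 24.5 - 5*6/2 = 24.5 - 15 = 9.5.
       U_Y = n1*n2 - U_X = 40 - 9.5 = 30.5.
Step 4: Ties are present, so use the tie-corrected normal approximation (with continuity correction) for the p-value.
Step 5: p-value = 0.142685; compare to alpha = 0.1. fail to reject H0.

U_X = 9.5, p = 0.142685, fail to reject H0 at alpha = 0.1.


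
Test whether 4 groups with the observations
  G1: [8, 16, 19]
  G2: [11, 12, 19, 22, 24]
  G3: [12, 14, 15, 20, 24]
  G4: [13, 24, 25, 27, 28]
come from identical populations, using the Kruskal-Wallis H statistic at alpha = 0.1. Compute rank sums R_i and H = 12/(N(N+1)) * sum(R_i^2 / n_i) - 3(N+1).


Step 1: Combine all N = 18 observations and assign midranks.
sorted (value, group, rank): (8,G1,1), (11,G2,2), (12,G2,3.5), (12,G3,3.5), (13,G4,5), (14,G3,6), (15,G3,7), (16,G1,8), (19,G1,9.5), (19,G2,9.5), (20,G3,11), (22,G2,12), (24,G2,14), (24,G3,14), (24,G4,14), (25,G4,16), (27,G4,17), (28,G4,18)
Step 2: Sum ranks within each group.
R_1 = 18.5 (n_1 = 3)
R_2 = 41 (n_2 = 5)
R_3 = 41.5 (n_3 = 5)
R_4 = 70 (n_4 = 5)
Step 3: H = 12/(N(N+1)) * sum(R_i^2/n_i) - 3(N+1)
     = 12/(18*19) * (18.5^2/3 + 41^2/5 + 41.5^2/5 + 70^2/5) - 3*19
     = 0.035088 * 1774.73 - 57
     = 5.271345.
Step 4: Ties present; correction factor C = 1 - 36/(18^3 - 18) = 0.993808. Corrected H = 5.271345 / 0.993808 = 5.304188.
Step 5: Under H0, H ~ chi^2(3); p-value = 0.150831.
Step 6: alpha = 0.1. fail to reject H0.

H = 5.3042, df = 3, p = 0.150831, fail to reject H0.


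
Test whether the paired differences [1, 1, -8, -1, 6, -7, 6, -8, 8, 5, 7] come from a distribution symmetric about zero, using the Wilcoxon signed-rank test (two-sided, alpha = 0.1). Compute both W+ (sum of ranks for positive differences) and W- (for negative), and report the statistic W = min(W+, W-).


Step 1: Drop any zero differences (none here) and take |d_i|.
|d| = [1, 1, 8, 1, 6, 7, 6, 8, 8, 5, 7]
Step 2: Midrank |d_i| (ties get averaged ranks).
ranks: |1|->2, |1|->2, |8|->10, |1|->2, |6|->5.5, |7|->7.5, |6|->5.5, |8|->10, |8|->10, |5|->4, |7|->7.5
Step 3: Attach original signs; sum ranks with positive sign and with negative sign.
W+ = 2 + 2 + 5.5 + 5.5 + 10 + 4 + 7.5 = 36.5
W- = 10 + 2 + 7.5 + 10 = 29.5
(Check: W+ + W- = 66 should equal n(n+1)/2 = 66.)
Step 4: Test statistic W = min(W+, W-) = 29.5.
Step 5: Ties in |d|, so use the tie-corrected normal approximation.
        E[W] = n(n+1)/4 = 11*12/4 = 33.
        Tie groups: |d|=1 (t=3), |d|=6 (t=2), |d|=7 (t=2), |d|=8 (t=3); sum(t^3 - t) = 60.
        Var[W] = n(n+1)(2n+1)/24 - sum(t^3-t)/48 = 3036/24 - 60/48 = 125.25.
        z = (W - E[W]) / sqrt(Var[W]) = (29.5 - 33) / 11.1915 = -0.3127.
        Two-sided p = 2*Phi(z) = 0.754481.
Step 6: alpha = 0.1. fail to reject H0.

W+ = 36.5, W- = 29.5, W = min = 29.5, p = 0.754481, fail to reject H0.


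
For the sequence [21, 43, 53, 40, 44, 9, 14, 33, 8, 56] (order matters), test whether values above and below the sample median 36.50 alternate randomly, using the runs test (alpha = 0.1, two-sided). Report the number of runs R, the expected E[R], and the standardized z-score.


Step 1: Compute median = 36.50; label A = above, B = below.
Labels in order: BAAAABBBBA  (n_A = 5, n_B = 5)
Step 2: Count runs R = 4.
Step 3: Under H0 (random ordering), E[R] = 2*n_A*n_B/(n_A+n_B) + 1 = 2*5*5/10 + 1 = 6.0000.
        Var[R] = 2*n_A*n_B*(2*n_A*n_B - n_A - n_B) / ((n_A+n_B)^2 * (n_A+n_B-1)) = 2000/900 = 2.2222.
        SD[R] = 1.4907.
Step 4: Continuity-corrected z = (R + 0.5 - E[R]) / SD[R] = (4 + 0.5 - 6.0000) / 1.4907 = -1.0062.
Step 5: Two-sided p-value via normal approximation = 2*(1 - Phi(|z|)) = 0.314305.
Step 6: alpha = 0.1. fail to reject H0.

R = 4, z = -1.0062, p = 0.314305, fail to reject H0.


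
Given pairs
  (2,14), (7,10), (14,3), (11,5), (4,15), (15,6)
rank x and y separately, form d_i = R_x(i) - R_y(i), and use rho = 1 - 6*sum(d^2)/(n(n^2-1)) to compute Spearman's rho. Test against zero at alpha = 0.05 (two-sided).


Step 1: Rank x and y separately (midranks; no ties here).
rank(x): 2->1, 7->3, 14->5, 11->4, 4->2, 15->6
rank(y): 14->5, 10->4, 3->1, 5->2, 15->6, 6->3
Step 2: d_i = R_x(i) - R_y(i); compute d_i^2.
  (1-5)^2=16, (3-4)^2=1, (5-1)^2=16, (4-2)^2=4, (2-6)^2=16, (6-3)^2=9
sum(d^2) = 62.
Step 3: rho = 1 - 6*62 / (6*(6^2 - 1)) = 1 - 372/210 = -0.771429.
Step 4: Under H0, t = rho * sqrt((n-2)/(1-rho^2)) = -2.4247 ~ t(4).
Step 5: Two-sided p-value from the t-distribution with 4 df = 0.072397.
Step 6: alpha = 0.05. fail to reject H0.

rho = -0.7714, p = 0.072397, fail to reject H0 at alpha = 0.05.


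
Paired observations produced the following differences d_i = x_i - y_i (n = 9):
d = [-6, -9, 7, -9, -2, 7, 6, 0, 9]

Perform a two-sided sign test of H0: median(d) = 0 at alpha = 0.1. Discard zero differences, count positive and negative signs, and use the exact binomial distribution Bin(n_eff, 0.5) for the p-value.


Step 1: Discard zero differences. Original n = 9; n_eff = number of nonzero differences = 8.
Nonzero differences (with sign): -6, -9, +7, -9, -2, +7, +6, +9
Step 2: Count signs: positive = 4, negative = 4.
Step 3: Under H0: P(positive) = 0.5, so the number of positives S ~ Bin(8, 0.5).
Step 4: Two-sided exact p-value = sum of Bin(8,0.5) probabilities at or below the observed probability = 1.000000.
Step 5: alpha = 0.1. fail to reject H0.

n_eff = 8, pos = 4, neg = 4, p = 1.000000, fail to reject H0.


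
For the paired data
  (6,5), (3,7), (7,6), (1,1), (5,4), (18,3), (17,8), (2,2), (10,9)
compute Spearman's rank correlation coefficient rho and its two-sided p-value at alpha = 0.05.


Step 1: Rank x and y separately (midranks; no ties here).
rank(x): 6->5, 3->3, 7->6, 1->1, 5->4, 18->9, 17->8, 2->2, 10->7
rank(y): 5->5, 7->7, 6->6, 1->1, 4->4, 3->3, 8->8, 2->2, 9->9
Step 2: d_i = R_x(i) - R_y(i); compute d_i^2.
  (5-5)^2=0, (3-7)^2=16, (6-6)^2=0, (1-1)^2=0, (4-4)^2=0, (9-3)^2=36, (8-8)^2=0, (2-2)^2=0, (7-9)^2=4
sum(d^2) = 56.
Step 3: rho = 1 - 6*56 / (9*(9^2 - 1)) = 1 - 336/720 = 0.533333.
Step 4: Under H0, t = rho * sqrt((n-2)/(1-rho^2)) = 1.6681 ~ t(7).
Step 5: Two-sided p-value from the t-distribution with 7 df = 0.139227.
Step 6: alpha = 0.05. fail to reject H0.

rho = 0.5333, p = 0.139227, fail to reject H0 at alpha = 0.05.


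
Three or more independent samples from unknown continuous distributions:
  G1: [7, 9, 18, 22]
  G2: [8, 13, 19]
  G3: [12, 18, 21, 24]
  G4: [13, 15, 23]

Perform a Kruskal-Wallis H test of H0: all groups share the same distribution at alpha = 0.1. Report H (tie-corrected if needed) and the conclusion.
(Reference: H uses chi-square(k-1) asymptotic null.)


Step 1: Combine all N = 14 observations and assign midranks.
sorted (value, group, rank): (7,G1,1), (8,G2,2), (9,G1,3), (12,G3,4), (13,G2,5.5), (13,G4,5.5), (15,G4,7), (18,G1,8.5), (18,G3,8.5), (19,G2,10), (21,G3,11), (22,G1,12), (23,G4,13), (24,G3,14)
Step 2: Sum ranks within each group.
R_1 = 24.5 (n_1 = 4)
R_2 = 17.5 (n_2 = 3)
R_3 = 37.5 (n_3 = 4)
R_4 = 25.5 (n_4 = 3)
Step 3: H = 12/(N(N+1)) * sum(R_i^2/n_i) - 3(N+1)
     = 12/(14*15) * (24.5^2/4 + 17.5^2/3 + 37.5^2/4 + 25.5^2/3) - 3*15
     = 0.057143 * 820.458 - 45
     = 1.883333.
Step 4: Ties present; correction factor C = 1 - 12/(14^3 - 14) = 0.995604. Corrected H = 1.883333 / 0.995604 = 1.891648.
Step 5: Under H0, H ~ chi^2(3); p-value = 0.595197.
Step 6: alpha = 0.1. fail to reject H0.

H = 1.8916, df = 3, p = 0.595197, fail to reject H0.


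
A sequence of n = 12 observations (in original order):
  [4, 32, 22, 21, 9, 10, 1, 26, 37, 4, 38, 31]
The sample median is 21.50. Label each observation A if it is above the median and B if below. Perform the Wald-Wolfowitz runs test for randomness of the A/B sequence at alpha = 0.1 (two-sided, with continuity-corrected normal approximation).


Step 1: Compute median = 21.50; label A = above, B = below.
Labels in order: BAABBBBAABAA  (n_A = 6, n_B = 6)
Step 2: Count runs R = 6.
Step 3: Under H0 (random ordering), E[R] = 2*n_A*n_B/(n_A+n_B) + 1 = 2*6*6/12 + 1 = 7.0000.
        Var[R] = 2*n_A*n_B*(2*n_A*n_B - n_A - n_B) / ((n_A+n_B)^2 * (n_A+n_B-1)) = 4320/1584 = 2.7273.
        SD[R] = 1.6514.
Step 4: Continuity-corrected z = (R + 0.5 - E[R]) / SD[R] = (6 + 0.5 - 7.0000) / 1.6514 = -0.3028.
Step 5: Two-sided p-value via normal approximation = 2*(1 - Phi(|z|)) = 0.762069.
Step 6: alpha = 0.1. fail to reject H0.

R = 6, z = -0.3028, p = 0.762069, fail to reject H0.
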